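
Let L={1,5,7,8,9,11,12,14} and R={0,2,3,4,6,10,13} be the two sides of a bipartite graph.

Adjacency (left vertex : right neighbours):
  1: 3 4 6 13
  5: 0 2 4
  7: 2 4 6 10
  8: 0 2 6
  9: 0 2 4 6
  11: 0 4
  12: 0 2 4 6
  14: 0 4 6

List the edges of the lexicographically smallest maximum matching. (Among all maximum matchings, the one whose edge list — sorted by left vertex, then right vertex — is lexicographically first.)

Lex-smallest maximum matching: {(1,3), (5,0), (7,10), (8,2), (9,4), (12,6)}

|M| = 6 (so the lex-smallest maximum matching has 6 edges)
process left vertices in ascending order; for each, take the smallest-labelled available neighbour that still permits 6 edges overall, or leave it unmatched if none does
lex-smallest matching: {1-3, 5-0, 7-10, 8-2, 9-4, 12-6}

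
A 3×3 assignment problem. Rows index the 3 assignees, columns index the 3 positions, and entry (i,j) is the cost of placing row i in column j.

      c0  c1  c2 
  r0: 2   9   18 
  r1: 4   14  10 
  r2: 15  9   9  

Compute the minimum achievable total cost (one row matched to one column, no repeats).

Minimum assignment cost: 21

optimal assignment: row0→col0 (cost 2), row1→col2 (cost 10), row2→col1 (cost 9)
total = 2 + 10 + 9 = 21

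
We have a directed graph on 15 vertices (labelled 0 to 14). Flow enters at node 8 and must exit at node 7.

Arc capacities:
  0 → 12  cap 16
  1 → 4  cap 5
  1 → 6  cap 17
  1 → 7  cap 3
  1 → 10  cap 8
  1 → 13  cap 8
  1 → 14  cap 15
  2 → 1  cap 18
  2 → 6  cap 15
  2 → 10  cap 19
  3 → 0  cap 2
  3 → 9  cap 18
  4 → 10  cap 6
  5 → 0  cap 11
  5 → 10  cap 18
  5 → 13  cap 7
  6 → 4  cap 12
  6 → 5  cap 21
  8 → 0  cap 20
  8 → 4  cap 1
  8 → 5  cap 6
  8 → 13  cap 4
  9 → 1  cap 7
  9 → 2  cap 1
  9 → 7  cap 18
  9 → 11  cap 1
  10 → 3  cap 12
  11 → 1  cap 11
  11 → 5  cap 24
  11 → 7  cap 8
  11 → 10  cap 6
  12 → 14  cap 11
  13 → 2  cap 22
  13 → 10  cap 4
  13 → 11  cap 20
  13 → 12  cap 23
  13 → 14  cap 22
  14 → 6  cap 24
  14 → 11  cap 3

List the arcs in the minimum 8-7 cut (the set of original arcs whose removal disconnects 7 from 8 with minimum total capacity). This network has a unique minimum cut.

augment #1: 8→13→11→7 push 4
augment #2: 8→5→13→11→7 push 4
augment #3: 8→4→10→3→9→7 push 1
augment #4: 8→5→10→3→9→7 push 2
augment #5: 8→0→12→14→11→1→7 push 3
augment #6: 8→0→12→14→6→4→10→3→9→7 push 5
augment #7: 8→0→12→14→6→5→10→3→9→7 push 3
max flow = 22; residual-reachable set from 8 gives S-side
cut edges (S→T): {(8,4), (8,5), (8,13), (12,14)} total cap 22

Min-cut arcs: {(8,4), (8,5), (8,13), (12,14)} (total capacity 22)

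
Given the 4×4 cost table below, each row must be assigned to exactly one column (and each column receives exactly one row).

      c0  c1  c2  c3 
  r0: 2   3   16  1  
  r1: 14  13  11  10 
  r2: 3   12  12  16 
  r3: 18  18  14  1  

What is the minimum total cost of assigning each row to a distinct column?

optimal assignment: row0→col1 (cost 3), row1→col2 (cost 11), row2→col0 (cost 3), row3→col3 (cost 1)
total = 3 + 11 + 3 + 1 = 18

Minimum assignment cost: 18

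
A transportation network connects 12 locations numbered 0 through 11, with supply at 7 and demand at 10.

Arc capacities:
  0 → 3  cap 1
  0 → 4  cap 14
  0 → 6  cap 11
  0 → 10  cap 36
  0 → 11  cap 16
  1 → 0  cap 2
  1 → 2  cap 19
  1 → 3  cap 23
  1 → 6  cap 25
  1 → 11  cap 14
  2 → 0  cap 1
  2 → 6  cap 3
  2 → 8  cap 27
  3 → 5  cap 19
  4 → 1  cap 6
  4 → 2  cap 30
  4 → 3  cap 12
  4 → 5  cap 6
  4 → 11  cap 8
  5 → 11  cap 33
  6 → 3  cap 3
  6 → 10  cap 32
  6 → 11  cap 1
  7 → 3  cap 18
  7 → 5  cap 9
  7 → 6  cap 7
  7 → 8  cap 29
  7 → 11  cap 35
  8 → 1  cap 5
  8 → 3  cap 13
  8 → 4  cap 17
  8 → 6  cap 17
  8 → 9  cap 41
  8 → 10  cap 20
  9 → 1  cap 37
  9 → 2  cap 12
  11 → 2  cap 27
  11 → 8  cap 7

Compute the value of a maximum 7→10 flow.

Maximum flow value: 55

augment #1: 7→6→10 bottleneck 7, total now 7
augment #2: 7→8→10 bottleneck 20, total now 27
augment #3: 7→8→6→10 bottleneck 9, total now 36
augment #4: 7→11→2→0→10 bottleneck 1, total now 37
augment #5: 7→11→2→6→10 bottleneck 3, total now 40
augment #6: 7→11→8→6→10 bottleneck 7, total now 47
augment #7: 7→11→2→8→6→10 bottleneck 1, total now 48
augment #8: 7→11→2→8→1→0→10 bottleneck 2, total now 50
augment #9: 7→11→2→8→1→6→10 bottleneck 3, total now 53
augment #10: 7→11→2→8→4→1→6→10 bottleneck 2, total now 55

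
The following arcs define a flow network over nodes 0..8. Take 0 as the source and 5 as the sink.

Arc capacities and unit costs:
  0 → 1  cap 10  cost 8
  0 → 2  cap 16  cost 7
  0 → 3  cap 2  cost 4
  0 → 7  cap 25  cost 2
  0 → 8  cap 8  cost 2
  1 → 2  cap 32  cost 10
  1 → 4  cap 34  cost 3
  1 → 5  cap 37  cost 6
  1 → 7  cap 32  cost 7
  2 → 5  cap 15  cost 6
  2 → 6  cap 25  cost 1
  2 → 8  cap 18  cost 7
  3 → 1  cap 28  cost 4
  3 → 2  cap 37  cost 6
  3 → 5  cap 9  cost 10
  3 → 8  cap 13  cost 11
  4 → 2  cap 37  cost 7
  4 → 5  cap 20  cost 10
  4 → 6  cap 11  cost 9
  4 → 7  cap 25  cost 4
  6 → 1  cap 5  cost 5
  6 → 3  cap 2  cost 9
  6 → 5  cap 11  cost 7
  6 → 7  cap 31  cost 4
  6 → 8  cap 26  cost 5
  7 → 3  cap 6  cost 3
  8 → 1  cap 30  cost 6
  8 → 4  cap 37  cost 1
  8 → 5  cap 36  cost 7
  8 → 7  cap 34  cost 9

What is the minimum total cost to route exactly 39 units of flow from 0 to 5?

shortest-cost path #1: 0→8→5 push 8 @ unit cost 9 (adds 72)
shortest-cost path #2: 0→2→5 push 15 @ unit cost 13 (adds 195)
shortest-cost path #3: 0→1→5 push 10 @ unit cost 14 (adds 140)
shortest-cost path #4: 0→3→5 push 2 @ unit cost 14 (adds 28)
shortest-cost path #5: 0→2→6→5 push 1 @ unit cost 15 (adds 15)
shortest-cost path #6: 0→7→3→5 push 3 @ unit cost 15 (adds 45)
total cost = 495

Minimum cost for 39 units: 495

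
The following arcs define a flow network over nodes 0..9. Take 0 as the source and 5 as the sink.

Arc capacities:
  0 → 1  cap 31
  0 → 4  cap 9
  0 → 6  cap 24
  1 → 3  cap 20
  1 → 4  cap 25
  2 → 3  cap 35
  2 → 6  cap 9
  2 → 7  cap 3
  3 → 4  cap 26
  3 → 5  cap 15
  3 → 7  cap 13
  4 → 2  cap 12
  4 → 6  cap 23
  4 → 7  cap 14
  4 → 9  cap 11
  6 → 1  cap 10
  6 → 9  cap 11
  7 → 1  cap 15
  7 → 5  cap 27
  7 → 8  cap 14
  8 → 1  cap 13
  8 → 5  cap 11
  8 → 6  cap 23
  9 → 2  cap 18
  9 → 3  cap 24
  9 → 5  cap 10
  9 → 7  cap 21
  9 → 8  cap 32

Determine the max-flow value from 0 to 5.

Maximum flow value: 61

augment #1: 0→1→3→5 bottleneck 15, total now 15
augment #2: 0→4→7→5 bottleneck 9, total now 24
augment #3: 0→6→9→5 bottleneck 10, total now 34
augment #4: 0→1→3→7→5 bottleneck 5, total now 39
augment #5: 0→1→4→7→5 bottleneck 5, total now 44
augment #6: 0→6→9→7→5 bottleneck 1, total now 45
augment #7: 0→1→4→2→7→5 bottleneck 3, total now 48
augment #8: 0→1→4→9→7→5 bottleneck 3, total now 51
augment #9: 0→6→1→4→9→7→5 bottleneck 1, total now 52
augment #10: 0→6→1→4→9→8→5 bottleneck 7, total now 59
augment #11: 0→6→1→4→2→3→7→8→5 bottleneck 2, total now 61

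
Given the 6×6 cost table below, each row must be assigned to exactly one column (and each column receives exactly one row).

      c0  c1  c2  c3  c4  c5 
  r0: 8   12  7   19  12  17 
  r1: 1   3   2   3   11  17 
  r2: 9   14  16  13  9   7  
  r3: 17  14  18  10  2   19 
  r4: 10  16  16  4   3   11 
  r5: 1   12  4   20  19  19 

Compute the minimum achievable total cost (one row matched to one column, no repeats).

Minimum assignment cost: 24

optimal assignment: row0→col2 (cost 7), row1→col1 (cost 3), row2→col5 (cost 7), row3→col4 (cost 2), row4→col3 (cost 4), row5→col0 (cost 1)
total = 7 + 3 + 7 + 2 + 4 + 1 = 24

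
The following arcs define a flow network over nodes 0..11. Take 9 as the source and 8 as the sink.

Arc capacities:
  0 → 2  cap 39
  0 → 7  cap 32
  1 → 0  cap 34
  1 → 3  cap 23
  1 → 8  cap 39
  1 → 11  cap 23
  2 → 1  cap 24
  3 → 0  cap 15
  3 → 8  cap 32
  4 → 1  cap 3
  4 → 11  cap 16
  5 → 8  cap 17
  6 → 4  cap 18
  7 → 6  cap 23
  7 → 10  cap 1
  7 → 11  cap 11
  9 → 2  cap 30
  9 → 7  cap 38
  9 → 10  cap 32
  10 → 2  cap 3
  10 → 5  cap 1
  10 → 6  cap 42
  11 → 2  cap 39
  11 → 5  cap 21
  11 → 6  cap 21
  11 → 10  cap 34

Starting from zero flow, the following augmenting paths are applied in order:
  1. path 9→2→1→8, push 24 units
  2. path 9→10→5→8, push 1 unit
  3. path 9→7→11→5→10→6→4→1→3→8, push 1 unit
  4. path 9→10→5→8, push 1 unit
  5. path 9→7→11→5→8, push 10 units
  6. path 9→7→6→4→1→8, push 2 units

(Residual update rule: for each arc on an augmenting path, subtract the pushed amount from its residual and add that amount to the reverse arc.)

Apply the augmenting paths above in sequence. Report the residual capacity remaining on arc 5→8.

after path 1 (9→2→1→8, push 24): res(5,8)=17
after path 2 (9→10→5→8, push 1): res(5,8)=16
after path 3 (9→7→11→5→10→6→4→1→3→8, push 1): res(5,8)=16
after path 4 (9→10→5→8, push 1): res(5,8)=15
after path 5 (9→7→11→5→8, push 10): res(5,8)=5
after path 6 (9→7→6→4→1→8, push 2): res(5,8)=5

Residual capacity of (5,8): 5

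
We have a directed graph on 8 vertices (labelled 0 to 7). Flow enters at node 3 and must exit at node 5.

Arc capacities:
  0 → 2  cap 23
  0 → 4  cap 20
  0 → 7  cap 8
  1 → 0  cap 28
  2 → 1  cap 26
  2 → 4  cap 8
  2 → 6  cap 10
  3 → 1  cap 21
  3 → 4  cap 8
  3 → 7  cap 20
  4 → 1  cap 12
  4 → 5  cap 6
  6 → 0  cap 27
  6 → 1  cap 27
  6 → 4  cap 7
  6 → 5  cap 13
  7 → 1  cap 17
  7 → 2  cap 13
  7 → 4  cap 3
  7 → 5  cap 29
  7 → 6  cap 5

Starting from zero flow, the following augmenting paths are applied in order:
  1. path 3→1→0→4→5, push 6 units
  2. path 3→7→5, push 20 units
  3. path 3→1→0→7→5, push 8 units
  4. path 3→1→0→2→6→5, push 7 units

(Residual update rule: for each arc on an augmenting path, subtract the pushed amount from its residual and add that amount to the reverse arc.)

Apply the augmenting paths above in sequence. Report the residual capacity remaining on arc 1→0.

after path 1 (3→1→0→4→5, push 6): res(1,0)=22
after path 2 (3→7→5, push 20): res(1,0)=22
after path 3 (3→1→0→7→5, push 8): res(1,0)=14
after path 4 (3→1→0→2→6→5, push 7): res(1,0)=7

Residual capacity of (1,0): 7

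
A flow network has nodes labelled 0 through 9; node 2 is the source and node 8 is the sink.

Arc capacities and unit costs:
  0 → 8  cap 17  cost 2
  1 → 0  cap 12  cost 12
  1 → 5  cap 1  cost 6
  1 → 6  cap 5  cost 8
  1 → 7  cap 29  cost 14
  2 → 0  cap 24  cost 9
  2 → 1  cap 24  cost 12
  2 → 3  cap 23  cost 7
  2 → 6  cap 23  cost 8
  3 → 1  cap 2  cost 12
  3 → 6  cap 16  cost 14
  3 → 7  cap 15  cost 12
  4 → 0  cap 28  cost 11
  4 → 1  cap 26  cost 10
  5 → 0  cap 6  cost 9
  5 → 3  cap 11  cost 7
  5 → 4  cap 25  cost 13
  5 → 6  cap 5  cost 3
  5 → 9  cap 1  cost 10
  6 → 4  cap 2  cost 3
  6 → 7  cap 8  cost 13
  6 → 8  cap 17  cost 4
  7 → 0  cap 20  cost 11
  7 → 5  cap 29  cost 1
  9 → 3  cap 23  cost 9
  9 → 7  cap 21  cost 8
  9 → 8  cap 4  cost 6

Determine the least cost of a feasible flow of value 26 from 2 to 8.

Minimum cost for 26 units: 295

shortest-cost path #1: 2→0→8 push 17 @ unit cost 11 (adds 187)
shortest-cost path #2: 2→6→8 push 9 @ unit cost 12 (adds 108)
total cost = 295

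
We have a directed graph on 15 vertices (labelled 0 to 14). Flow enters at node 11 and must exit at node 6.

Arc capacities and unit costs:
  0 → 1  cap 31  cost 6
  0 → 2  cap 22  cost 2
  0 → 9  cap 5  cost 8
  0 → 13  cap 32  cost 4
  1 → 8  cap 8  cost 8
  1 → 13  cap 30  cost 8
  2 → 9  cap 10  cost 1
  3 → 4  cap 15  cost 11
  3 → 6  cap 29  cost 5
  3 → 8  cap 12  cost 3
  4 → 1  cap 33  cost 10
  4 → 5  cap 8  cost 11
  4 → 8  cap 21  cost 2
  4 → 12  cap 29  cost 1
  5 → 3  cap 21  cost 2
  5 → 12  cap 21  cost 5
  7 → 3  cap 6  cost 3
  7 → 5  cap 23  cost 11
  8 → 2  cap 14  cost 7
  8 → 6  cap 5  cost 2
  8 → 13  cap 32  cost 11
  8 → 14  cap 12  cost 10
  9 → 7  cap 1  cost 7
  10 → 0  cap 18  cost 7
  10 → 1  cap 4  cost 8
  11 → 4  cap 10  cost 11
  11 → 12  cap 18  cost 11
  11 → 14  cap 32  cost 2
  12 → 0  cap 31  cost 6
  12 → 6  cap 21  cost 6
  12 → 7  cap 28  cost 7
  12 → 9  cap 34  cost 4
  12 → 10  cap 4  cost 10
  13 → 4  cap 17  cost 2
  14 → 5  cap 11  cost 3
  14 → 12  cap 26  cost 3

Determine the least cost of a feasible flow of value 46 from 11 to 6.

Minimum cost for 46 units: 681

shortest-cost path #1: 11→14→12→6 push 21 @ unit cost 11 (adds 231)
shortest-cost path #2: 11→14→5→3→6 push 11 @ unit cost 12 (adds 132)
shortest-cost path #3: 11→4→8→6 push 5 @ unit cost 15 (adds 75)
shortest-cost path #4: 11→12→7→3→6 push 6 @ unit cost 26 (adds 156)
shortest-cost path #5: 11→4→5→3→6 push 3 @ unit cost 29 (adds 87)
total cost = 681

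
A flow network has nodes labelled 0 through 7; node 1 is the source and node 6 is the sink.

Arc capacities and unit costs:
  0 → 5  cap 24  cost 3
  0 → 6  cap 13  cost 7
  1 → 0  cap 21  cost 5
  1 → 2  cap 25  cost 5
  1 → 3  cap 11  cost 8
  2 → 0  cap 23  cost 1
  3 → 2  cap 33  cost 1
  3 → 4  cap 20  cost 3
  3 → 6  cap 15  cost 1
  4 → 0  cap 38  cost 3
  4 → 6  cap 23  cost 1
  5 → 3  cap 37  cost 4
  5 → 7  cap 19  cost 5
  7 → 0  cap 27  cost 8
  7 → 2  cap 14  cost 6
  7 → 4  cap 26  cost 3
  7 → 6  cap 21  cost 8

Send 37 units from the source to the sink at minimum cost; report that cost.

Minimum cost for 37 units: 456

shortest-cost path #1: 1→3→6 push 11 @ unit cost 9 (adds 99)
shortest-cost path #2: 1→0→6 push 13 @ unit cost 12 (adds 156)
shortest-cost path #3: 1→0→5→3→6 push 4 @ unit cost 13 (adds 52)
shortest-cost path #4: 1→0→5→3→4→6 push 4 @ unit cost 16 (adds 64)
shortest-cost path #5: 1→2→0→5→3→4→6 push 5 @ unit cost 17 (adds 85)
total cost = 456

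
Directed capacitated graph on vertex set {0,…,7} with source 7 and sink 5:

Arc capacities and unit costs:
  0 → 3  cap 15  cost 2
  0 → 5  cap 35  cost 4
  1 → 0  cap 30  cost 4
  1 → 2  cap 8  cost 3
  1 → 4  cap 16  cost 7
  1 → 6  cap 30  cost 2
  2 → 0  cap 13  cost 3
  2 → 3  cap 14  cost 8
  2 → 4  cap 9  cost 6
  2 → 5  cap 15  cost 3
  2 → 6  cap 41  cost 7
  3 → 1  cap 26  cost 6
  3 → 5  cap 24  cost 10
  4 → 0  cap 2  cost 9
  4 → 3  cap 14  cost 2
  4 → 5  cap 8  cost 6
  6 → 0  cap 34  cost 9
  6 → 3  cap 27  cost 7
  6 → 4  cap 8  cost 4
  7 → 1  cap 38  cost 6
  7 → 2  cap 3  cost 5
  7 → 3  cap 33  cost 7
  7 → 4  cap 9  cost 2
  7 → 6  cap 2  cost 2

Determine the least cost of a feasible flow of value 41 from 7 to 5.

shortest-cost path #1: 7→2→5 push 3 @ unit cost 8 (adds 24)
shortest-cost path #2: 7→4→5 push 8 @ unit cost 8 (adds 64)
shortest-cost path #3: 7→1→2→5 push 8 @ unit cost 12 (adds 96)
shortest-cost path #4: 7→1→0→5 push 22 @ unit cost 14 (adds 308)
total cost = 492

Minimum cost for 41 units: 492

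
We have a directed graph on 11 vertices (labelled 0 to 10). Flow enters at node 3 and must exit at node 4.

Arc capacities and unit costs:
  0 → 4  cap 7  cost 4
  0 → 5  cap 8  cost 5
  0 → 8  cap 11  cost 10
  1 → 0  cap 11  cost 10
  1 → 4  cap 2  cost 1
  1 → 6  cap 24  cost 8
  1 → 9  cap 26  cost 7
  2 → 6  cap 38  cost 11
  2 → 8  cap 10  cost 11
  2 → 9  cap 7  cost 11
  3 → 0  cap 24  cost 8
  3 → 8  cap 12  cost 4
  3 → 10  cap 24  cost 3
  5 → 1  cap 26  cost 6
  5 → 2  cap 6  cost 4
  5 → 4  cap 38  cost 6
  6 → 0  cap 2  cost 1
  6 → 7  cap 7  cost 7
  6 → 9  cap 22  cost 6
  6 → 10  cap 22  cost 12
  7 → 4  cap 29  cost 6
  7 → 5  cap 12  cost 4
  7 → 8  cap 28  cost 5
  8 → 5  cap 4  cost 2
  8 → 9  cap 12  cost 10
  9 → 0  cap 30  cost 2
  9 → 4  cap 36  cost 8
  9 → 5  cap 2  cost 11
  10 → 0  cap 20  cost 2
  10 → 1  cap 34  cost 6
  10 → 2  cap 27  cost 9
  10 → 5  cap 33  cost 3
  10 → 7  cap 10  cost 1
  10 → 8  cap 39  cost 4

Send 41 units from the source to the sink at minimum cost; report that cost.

Minimum cost for 41 units: 510

shortest-cost path #1: 3→10→0→4 push 7 @ unit cost 9 (adds 63)
shortest-cost path #2: 3→10→1→4 push 2 @ unit cost 10 (adds 20)
shortest-cost path #3: 3→10→7→4 push 10 @ unit cost 10 (adds 100)
shortest-cost path #4: 3→8→5→4 push 4 @ unit cost 12 (adds 48)
shortest-cost path #5: 3→10→5→4 push 5 @ unit cost 12 (adds 60)
shortest-cost path #6: 3→0→10→5→4 push 7 @ unit cost 15 (adds 105)
shortest-cost path #7: 3→0→5→4 push 6 @ unit cost 19 (adds 114)
total cost = 510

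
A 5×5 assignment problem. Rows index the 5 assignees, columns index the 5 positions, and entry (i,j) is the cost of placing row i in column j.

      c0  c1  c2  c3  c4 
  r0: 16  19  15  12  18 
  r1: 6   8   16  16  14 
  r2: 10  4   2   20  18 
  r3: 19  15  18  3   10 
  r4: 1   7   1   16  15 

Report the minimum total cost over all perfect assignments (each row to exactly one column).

Minimum assignment cost: 32

one of 2 optimal assignments: row0→col4 (cost 18), row1→col0 (cost 6), row2→col1 (cost 4), row3→col3 (cost 3), row4→col2 (cost 1)
total = 18 + 6 + 4 + 3 + 1 = 32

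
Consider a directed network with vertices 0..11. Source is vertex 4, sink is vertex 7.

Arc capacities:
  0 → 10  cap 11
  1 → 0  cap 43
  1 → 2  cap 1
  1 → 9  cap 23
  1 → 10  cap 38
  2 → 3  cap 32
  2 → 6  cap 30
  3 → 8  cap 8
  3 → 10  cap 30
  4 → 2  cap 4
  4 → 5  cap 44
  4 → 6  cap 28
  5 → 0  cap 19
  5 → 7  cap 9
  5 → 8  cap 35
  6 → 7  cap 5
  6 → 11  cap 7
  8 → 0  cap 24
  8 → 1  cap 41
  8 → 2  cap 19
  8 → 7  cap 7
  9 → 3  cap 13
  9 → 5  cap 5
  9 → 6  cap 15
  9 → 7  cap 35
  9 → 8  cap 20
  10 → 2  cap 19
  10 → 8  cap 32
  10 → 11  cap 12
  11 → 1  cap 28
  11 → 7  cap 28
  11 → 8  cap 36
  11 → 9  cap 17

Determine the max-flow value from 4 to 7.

Maximum flow value: 60

augment #1: 4→5→7 bottleneck 9, total now 9
augment #2: 4→6→7 bottleneck 5, total now 14
augment #3: 4→5→8→7 bottleneck 7, total now 21
augment #4: 4→6→11→7 bottleneck 7, total now 28
augment #5: 4→2→3→10→11→7 bottleneck 4, total now 32
augment #6: 4→5→0→10→11→7 bottleneck 8, total now 40
augment #7: 4→5→8→1→9→7 bottleneck 20, total now 60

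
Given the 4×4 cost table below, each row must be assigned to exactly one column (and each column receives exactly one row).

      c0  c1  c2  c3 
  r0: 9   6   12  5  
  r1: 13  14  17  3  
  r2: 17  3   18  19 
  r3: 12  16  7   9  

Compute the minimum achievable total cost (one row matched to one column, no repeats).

optimal assignment: row0→col0 (cost 9), row1→col3 (cost 3), row2→col1 (cost 3), row3→col2 (cost 7)
total = 9 + 3 + 3 + 7 = 22

Minimum assignment cost: 22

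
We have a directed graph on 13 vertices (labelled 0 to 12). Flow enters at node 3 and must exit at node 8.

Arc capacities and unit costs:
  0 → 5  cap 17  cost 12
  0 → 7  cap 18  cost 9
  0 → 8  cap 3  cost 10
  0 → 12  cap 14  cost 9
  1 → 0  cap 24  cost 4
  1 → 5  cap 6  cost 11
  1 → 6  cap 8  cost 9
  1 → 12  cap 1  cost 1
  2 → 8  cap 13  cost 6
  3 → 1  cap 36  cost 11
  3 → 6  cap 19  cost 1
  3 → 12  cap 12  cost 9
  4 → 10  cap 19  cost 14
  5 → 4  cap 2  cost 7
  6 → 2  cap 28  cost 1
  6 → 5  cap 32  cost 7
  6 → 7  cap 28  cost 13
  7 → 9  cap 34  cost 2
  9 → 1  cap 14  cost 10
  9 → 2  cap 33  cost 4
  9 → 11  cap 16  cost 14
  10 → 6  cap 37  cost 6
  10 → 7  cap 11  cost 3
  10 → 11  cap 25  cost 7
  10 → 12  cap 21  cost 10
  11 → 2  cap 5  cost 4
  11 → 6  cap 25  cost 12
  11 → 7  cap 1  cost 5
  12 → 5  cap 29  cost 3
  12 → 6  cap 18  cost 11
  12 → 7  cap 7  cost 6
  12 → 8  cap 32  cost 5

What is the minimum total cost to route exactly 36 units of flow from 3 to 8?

Minimum cost for 36 units: 567

shortest-cost path #1: 3→6→2→8 push 13 @ unit cost 8 (adds 104)
shortest-cost path #2: 3→12→8 push 12 @ unit cost 14 (adds 168)
shortest-cost path #3: 3→1→12→8 push 1 @ unit cost 17 (adds 17)
shortest-cost path #4: 3→1→0→8 push 3 @ unit cost 25 (adds 75)
shortest-cost path #5: 3→1→0→12→8 push 7 @ unit cost 29 (adds 203)
total cost = 567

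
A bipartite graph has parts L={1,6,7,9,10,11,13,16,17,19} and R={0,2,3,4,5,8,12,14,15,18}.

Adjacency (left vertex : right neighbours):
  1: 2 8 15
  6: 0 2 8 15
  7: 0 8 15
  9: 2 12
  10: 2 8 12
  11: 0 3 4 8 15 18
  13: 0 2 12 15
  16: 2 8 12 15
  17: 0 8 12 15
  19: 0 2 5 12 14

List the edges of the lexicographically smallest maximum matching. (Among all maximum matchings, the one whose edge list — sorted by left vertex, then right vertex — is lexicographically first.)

Lex-smallest maximum matching: {(1,2), (6,0), (7,8), (9,12), (11,3), (13,15), (19,5)}

|M| = 7 (so the lex-smallest maximum matching has 7 edges)
process left vertices in ascending order; for each, take the smallest-labelled available neighbour that still permits 7 edges overall, or leave it unmatched if none does
lex-smallest matching: {1-2, 6-0, 7-8, 9-12, 11-3, 13-15, 19-5}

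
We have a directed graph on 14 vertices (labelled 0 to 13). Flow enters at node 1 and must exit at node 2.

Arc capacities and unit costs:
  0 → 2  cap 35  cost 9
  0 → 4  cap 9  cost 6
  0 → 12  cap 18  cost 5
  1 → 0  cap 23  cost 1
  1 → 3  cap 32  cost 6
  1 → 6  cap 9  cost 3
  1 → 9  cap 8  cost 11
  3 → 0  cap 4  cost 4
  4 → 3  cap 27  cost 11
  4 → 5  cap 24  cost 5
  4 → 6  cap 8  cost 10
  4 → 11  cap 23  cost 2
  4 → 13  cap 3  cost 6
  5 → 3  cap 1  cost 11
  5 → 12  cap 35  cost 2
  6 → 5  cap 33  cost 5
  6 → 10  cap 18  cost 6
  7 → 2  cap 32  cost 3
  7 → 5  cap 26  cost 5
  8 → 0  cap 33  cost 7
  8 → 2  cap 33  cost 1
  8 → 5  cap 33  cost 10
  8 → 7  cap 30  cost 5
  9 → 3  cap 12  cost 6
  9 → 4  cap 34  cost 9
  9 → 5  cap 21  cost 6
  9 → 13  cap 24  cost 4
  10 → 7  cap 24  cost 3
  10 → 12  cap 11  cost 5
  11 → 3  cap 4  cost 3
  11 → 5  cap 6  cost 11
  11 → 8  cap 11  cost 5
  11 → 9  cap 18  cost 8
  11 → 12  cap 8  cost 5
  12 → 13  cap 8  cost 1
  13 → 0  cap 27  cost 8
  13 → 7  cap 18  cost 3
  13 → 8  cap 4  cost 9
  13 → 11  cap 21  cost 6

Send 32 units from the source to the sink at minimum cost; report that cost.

Minimum cost for 32 units: 365

shortest-cost path #1: 1→0→2 push 23 @ unit cost 10 (adds 230)
shortest-cost path #2: 1→6→10→7→2 push 9 @ unit cost 15 (adds 135)
total cost = 365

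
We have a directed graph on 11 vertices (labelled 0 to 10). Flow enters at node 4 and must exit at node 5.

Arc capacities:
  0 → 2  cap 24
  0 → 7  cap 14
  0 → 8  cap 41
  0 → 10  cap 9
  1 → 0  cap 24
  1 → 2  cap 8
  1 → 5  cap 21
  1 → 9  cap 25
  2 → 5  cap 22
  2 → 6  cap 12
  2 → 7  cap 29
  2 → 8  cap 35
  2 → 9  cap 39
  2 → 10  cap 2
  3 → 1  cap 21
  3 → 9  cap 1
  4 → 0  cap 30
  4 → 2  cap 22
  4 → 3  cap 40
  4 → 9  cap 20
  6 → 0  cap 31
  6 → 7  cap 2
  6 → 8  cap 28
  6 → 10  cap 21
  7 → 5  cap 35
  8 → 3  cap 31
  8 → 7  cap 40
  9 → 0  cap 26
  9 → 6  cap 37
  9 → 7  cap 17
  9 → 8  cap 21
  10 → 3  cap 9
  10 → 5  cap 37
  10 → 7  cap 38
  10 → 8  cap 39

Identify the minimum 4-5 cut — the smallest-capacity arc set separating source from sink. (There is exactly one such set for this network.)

Min-cut arcs: {(3,1), (3,9), (4,0), (4,2), (4,9)} (total capacity 94)

augment #1: 4→2→5 push 22
augment #2: 4→0→7→5 push 14
augment #3: 4→0→10→5 push 9
augment #4: 4→3→1→5 push 21
augment #5: 4→9→7→5 push 17
augment #6: 4→0→2→7→5 push 4
augment #7: 4→0→2→10→5 push 2
augment #8: 4→9→6→10→5 push 3
augment #9: 4→0→2→6→10→5 push 1
augment #10: 4→3→9→6→10→5 push 1
max flow = 94; residual-reachable set from 4 gives S-side
cut edges (S→T): {(3,1), (3,9), (4,0), (4,2), (4,9)} total cap 94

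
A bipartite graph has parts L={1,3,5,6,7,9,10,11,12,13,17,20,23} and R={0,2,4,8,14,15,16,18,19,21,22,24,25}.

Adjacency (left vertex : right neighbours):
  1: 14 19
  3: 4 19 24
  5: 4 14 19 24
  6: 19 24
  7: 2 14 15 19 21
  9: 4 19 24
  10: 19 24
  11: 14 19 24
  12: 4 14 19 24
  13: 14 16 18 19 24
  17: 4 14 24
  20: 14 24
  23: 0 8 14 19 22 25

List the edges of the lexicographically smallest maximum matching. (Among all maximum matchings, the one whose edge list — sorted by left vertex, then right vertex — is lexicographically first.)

Lex-smallest maximum matching: {(1,14), (3,4), (5,19), (6,24), (7,2), (13,16), (23,0)}

|M| = 7 (so the lex-smallest maximum matching has 7 edges)
process left vertices in ascending order; for each, take the smallest-labelled available neighbour that still permits 7 edges overall, or leave it unmatched if none does
lex-smallest matching: {1-14, 3-4, 5-19, 6-24, 7-2, 13-16, 23-0}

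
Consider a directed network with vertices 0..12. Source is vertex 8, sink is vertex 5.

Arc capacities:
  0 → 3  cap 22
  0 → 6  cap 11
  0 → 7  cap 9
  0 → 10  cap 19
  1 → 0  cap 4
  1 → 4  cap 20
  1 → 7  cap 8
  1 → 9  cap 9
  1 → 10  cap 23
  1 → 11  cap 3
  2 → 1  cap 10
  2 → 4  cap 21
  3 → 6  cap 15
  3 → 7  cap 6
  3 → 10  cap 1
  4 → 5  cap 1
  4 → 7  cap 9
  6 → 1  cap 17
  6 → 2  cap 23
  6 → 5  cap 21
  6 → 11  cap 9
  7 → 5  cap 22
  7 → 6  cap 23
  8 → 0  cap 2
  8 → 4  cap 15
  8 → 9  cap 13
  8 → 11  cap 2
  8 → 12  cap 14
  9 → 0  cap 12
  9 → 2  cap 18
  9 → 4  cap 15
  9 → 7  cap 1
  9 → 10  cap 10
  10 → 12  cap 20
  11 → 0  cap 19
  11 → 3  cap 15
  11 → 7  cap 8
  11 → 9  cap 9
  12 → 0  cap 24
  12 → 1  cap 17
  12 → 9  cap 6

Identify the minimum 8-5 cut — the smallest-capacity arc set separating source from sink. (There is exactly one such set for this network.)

Min-cut arcs: {(4,5), (4,7), (8,0), (8,9), (8,11), (8,12)} (total capacity 41)

augment #1: 8→4→5 push 1
augment #2: 8→0→6→5 push 2
augment #3: 8→4→7→5 push 9
augment #4: 8→9→7→5 push 1
augment #5: 8→11→7→5 push 2
augment #6: 8→9→0→6→5 push 9
augment #7: 8→9→0→7→5 push 3
augment #8: 8→12→0→7→5 push 6
augment #9: 8→12→1→7→5 push 1
augment #10: 8→12→0→3→6→5 push 7
max flow = 41; residual-reachable set from 8 gives S-side
cut edges (S→T): {(4,5), (4,7), (8,0), (8,9), (8,11), (8,12)} total cap 41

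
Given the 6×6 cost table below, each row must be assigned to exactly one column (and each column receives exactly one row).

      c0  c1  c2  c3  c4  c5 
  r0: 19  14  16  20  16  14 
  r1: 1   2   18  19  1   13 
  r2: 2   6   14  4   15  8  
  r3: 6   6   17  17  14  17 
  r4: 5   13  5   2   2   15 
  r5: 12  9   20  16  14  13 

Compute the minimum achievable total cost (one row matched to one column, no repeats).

optimal assignment: row0→col5 (cost 14), row1→col4 (cost 1), row2→col3 (cost 4), row3→col0 (cost 6), row4→col2 (cost 5), row5→col1 (cost 9)
total = 14 + 1 + 4 + 6 + 5 + 9 = 39

Minimum assignment cost: 39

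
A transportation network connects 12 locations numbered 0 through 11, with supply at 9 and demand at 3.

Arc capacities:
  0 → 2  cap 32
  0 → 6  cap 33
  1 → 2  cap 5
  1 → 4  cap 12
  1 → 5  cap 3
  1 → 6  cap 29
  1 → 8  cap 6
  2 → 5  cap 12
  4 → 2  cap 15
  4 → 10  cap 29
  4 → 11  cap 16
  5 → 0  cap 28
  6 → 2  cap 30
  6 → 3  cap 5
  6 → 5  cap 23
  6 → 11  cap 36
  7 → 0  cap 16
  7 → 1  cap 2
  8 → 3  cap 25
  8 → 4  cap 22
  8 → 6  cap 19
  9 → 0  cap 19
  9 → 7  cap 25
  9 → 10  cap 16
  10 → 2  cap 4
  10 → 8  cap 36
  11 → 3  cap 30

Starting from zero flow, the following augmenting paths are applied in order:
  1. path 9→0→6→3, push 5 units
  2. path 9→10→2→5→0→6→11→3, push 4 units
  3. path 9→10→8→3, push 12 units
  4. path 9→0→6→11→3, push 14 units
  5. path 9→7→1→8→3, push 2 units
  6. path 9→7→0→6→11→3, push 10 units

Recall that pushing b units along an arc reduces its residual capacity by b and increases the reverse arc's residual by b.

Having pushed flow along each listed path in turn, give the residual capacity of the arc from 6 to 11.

after path 1 (9→0→6→3, push 5): res(6,11)=36
after path 2 (9→10→2→5→0→6→11→3, push 4): res(6,11)=32
after path 3 (9→10→8→3, push 12): res(6,11)=32
after path 4 (9→0→6→11→3, push 14): res(6,11)=18
after path 5 (9→7→1→8→3, push 2): res(6,11)=18
after path 6 (9→7→0→6→11→3, push 10): res(6,11)=8

Residual capacity of (6,11): 8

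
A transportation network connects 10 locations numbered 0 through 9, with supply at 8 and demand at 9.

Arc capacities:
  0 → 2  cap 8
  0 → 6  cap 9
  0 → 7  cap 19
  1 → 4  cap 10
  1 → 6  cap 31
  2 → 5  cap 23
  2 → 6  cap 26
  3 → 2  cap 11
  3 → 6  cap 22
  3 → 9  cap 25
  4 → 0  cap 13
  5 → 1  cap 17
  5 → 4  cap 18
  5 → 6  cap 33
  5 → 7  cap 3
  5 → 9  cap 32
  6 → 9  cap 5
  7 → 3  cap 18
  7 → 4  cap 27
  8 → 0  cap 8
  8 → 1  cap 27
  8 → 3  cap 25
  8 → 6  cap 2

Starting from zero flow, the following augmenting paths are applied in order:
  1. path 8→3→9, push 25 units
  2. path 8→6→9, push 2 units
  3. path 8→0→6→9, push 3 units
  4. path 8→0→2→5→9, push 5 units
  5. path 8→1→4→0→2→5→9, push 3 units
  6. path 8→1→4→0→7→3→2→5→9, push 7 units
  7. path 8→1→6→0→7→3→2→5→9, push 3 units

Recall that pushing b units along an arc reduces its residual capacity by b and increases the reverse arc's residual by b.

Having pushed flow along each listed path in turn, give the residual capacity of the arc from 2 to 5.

after path 1 (8→3→9, push 25): res(2,5)=23
after path 2 (8→6→9, push 2): res(2,5)=23
after path 3 (8→0→6→9, push 3): res(2,5)=23
after path 4 (8→0→2→5→9, push 5): res(2,5)=18
after path 5 (8→1→4→0→2→5→9, push 3): res(2,5)=15
after path 6 (8→1→4→0→7→3→2→5→9, push 7): res(2,5)=8
after path 7 (8→1→6→0→7→3→2→5→9, push 3): res(2,5)=5

Residual capacity of (2,5): 5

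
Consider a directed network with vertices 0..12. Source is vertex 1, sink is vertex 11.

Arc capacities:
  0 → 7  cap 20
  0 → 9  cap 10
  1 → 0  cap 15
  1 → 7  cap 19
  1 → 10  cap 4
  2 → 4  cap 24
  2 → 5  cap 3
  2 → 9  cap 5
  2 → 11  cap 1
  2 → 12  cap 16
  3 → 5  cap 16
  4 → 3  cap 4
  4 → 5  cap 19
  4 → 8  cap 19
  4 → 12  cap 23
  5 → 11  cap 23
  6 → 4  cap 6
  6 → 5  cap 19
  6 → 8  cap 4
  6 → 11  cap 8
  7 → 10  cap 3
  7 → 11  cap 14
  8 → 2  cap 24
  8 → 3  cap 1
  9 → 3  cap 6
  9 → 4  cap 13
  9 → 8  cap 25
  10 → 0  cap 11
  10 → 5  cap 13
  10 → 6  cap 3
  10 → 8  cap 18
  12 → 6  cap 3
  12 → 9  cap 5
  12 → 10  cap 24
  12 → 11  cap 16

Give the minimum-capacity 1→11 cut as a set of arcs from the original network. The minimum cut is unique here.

Min-cut arcs: {(0,9), (1,10), (7,10), (7,11)} (total capacity 31)

augment #1: 1→7→11 push 14
augment #2: 1→10→5→11 push 4
augment #3: 1→7→10→5→11 push 3
augment #4: 1→0→9→3→5→11 push 6
augment #5: 1→0→9→4→5→11 push 4
max flow = 31; residual-reachable set from 1 gives S-side
cut edges (S→T): {(0,9), (1,10), (7,10), (7,11)} total cap 31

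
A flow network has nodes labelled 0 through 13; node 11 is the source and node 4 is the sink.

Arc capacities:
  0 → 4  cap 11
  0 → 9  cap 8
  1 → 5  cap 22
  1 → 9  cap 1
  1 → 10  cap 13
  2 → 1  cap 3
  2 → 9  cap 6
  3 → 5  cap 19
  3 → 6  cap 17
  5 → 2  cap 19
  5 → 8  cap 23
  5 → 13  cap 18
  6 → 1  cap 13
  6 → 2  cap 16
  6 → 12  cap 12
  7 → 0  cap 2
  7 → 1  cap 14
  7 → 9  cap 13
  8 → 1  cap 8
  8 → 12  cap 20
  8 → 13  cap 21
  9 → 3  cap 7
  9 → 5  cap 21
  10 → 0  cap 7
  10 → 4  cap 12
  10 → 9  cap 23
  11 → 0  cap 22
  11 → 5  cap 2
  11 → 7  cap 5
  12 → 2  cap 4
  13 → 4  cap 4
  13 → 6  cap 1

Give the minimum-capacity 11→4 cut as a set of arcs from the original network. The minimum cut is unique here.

augment #1: 11→0→4 push 11
augment #2: 11→5→13→4 push 2
augment #3: 11→7→1→10→4 push 5
augment #4: 11→0→9→5→13→4 push 2
augment #5: 11→0→9→3→6→1→10→4 push 6
max flow = 26; residual-reachable set from 11 gives S-side
cut edges (S→T): {(0,4), (0,9), (11,5), (11,7)} total cap 26

Min-cut arcs: {(0,4), (0,9), (11,5), (11,7)} (total capacity 26)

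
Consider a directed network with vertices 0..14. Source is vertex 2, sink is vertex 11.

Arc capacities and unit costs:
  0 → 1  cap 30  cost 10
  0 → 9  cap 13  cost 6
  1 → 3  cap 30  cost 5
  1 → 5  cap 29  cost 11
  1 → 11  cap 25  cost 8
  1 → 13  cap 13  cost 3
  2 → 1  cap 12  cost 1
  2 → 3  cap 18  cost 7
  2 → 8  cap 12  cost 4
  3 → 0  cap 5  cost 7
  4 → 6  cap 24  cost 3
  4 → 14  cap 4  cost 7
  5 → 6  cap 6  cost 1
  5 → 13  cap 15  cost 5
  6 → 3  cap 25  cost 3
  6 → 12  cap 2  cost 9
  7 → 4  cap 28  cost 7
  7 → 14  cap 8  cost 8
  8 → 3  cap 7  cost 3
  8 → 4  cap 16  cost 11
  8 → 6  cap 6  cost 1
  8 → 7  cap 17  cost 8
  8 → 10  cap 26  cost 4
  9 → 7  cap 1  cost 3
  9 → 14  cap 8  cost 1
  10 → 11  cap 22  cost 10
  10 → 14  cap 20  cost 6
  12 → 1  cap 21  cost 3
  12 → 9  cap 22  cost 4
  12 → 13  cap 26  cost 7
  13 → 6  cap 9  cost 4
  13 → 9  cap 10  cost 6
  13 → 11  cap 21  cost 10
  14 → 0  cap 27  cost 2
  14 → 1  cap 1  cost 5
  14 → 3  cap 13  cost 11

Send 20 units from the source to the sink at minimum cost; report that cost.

shortest-cost path #1: 2→1→11 push 12 @ unit cost 9 (adds 108)
shortest-cost path #2: 2→8→10→11 push 8 @ unit cost 18 (adds 144)
total cost = 252

Minimum cost for 20 units: 252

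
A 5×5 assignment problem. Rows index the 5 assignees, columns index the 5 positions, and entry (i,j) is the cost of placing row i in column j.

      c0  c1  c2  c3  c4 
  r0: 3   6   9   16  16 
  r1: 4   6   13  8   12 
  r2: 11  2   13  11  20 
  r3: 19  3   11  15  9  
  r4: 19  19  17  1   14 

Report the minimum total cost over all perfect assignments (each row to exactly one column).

optimal assignment: row0→col2 (cost 9), row1→col0 (cost 4), row2→col1 (cost 2), row3→col4 (cost 9), row4→col3 (cost 1)
total = 9 + 4 + 2 + 9 + 1 = 25

Minimum assignment cost: 25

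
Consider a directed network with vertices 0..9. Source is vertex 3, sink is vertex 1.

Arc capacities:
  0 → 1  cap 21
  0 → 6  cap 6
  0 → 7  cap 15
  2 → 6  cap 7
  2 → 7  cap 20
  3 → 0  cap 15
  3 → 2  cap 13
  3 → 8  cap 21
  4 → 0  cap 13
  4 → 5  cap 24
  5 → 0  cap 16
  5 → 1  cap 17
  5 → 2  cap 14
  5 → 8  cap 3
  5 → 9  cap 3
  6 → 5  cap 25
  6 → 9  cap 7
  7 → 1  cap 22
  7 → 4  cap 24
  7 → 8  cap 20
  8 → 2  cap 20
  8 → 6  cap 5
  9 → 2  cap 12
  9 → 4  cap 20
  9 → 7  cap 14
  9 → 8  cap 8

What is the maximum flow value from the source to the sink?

Maximum flow value: 47

augment #1: 3→0→1 bottleneck 15, total now 15
augment #2: 3→2→7→1 bottleneck 13, total now 28
augment #3: 3→8→2→7→1 bottleneck 7, total now 35
augment #4: 3→8→6→5→1 bottleneck 5, total now 40
augment #5: 3→8→2→6→5→1 bottleneck 7, total now 47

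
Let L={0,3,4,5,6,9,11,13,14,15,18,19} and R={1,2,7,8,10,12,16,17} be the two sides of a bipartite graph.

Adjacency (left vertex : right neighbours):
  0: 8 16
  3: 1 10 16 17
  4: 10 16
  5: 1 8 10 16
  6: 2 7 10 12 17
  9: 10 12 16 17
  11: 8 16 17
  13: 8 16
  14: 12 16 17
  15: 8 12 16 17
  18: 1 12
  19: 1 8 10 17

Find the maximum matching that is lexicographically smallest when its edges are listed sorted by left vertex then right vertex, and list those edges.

|M| = 7 (so the lex-smallest maximum matching has 7 edges)
process left vertices in ascending order; for each, take the smallest-labelled available neighbour that still permits 7 edges overall, or leave it unmatched if none does
lex-smallest matching: {0-8, 3-1, 4-10, 5-16, 6-2, 9-12, 11-17}

Lex-smallest maximum matching: {(0,8), (3,1), (4,10), (5,16), (6,2), (9,12), (11,17)}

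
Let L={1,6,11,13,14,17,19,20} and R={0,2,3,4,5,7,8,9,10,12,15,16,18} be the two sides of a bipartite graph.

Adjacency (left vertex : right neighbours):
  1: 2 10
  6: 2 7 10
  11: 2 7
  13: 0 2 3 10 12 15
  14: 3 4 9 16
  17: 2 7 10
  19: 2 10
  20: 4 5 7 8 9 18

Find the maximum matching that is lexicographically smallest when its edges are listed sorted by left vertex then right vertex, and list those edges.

|M| = 6 (so the lex-smallest maximum matching has 6 edges)
process left vertices in ascending order; for each, take the smallest-labelled available neighbour that still permits 6 edges overall, or leave it unmatched if none does
lex-smallest matching: {1-2, 6-7, 13-0, 14-3, 17-10, 20-4}

Lex-smallest maximum matching: {(1,2), (6,7), (13,0), (14,3), (17,10), (20,4)}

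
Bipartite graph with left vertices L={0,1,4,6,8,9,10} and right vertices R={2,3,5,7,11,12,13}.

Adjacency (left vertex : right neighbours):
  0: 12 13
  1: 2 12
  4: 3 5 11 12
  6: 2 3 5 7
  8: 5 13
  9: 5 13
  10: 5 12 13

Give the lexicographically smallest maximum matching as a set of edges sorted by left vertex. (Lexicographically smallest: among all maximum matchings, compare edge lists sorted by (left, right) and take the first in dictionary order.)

Lex-smallest maximum matching: {(0,12), (1,2), (4,3), (6,7), (8,5), (9,13)}

|M| = 6 (so the lex-smallest maximum matching has 6 edges)
process left vertices in ascending order; for each, take the smallest-labelled available neighbour that still permits 6 edges overall, or leave it unmatched if none does
lex-smallest matching: {0-12, 1-2, 4-3, 6-7, 8-5, 9-13}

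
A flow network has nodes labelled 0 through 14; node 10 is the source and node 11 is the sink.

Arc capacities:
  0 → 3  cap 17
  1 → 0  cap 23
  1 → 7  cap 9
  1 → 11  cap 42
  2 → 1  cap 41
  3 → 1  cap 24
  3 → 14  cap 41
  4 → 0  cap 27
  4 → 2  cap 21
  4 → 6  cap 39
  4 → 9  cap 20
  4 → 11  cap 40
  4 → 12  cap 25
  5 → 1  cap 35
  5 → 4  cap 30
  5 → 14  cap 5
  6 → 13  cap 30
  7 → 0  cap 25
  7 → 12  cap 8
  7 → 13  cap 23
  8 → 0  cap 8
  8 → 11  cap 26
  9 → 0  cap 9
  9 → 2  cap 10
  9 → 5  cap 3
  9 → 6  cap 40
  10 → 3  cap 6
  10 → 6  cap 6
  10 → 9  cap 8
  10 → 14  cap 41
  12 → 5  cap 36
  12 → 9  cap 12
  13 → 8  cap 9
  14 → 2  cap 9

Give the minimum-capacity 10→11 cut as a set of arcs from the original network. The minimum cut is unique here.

Min-cut arcs: {(10,3), (10,6), (10,9), (14,2)} (total capacity 29)

augment #1: 10→3→1→11 push 6
augment #2: 10→6→13→8→11 push 6
augment #3: 10→9→2→1→11 push 8
augment #4: 10→14→2→1→11 push 9
max flow = 29; residual-reachable set from 10 gives S-side
cut edges (S→T): {(10,3), (10,6), (10,9), (14,2)} total cap 29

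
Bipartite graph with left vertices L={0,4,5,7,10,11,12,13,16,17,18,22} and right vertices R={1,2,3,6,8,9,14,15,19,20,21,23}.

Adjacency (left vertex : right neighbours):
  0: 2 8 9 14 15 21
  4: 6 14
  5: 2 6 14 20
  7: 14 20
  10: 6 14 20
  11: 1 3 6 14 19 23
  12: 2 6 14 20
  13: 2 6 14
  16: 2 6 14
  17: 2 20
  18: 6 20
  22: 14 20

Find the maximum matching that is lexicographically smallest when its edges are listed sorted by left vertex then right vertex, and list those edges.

Lex-smallest maximum matching: {(0,8), (4,6), (5,2), (7,14), (10,20), (11,1)}

|M| = 6 (so the lex-smallest maximum matching has 6 edges)
process left vertices in ascending order; for each, take the smallest-labelled available neighbour that still permits 6 edges overall, or leave it unmatched if none does
lex-smallest matching: {0-8, 4-6, 5-2, 7-14, 10-20, 11-1}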